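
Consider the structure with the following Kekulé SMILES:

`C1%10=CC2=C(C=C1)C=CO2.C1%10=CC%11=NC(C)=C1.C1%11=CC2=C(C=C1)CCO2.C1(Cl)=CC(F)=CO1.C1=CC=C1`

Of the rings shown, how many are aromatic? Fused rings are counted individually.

5

The SMILES encodes a six-membered carbon ring with three alternating C=C double bonds, fused to a five-membered ring containing one oxygen and two C=C double bonds; a six-membered ring of five carbons and one nitrogen with three alternating double bonds; a six-membered carbon ring with three alternating C=C double bonds, fused to a five-membered ring containing one oxygen and two sp³ carbons; a five-membered ring of four carbons and one oxygen, with two C=C double bonds; a four-membered carbon ring with two alternating C=C double bonds.
The fused 6/5-membered bicyclic (with one oxygen) is a single π system with 9 sp² atoms and 10 π electrons from ring double bonds plus a heteroatom lone pair. 10 = 4(2)+2, so the system is aromatic and both rings count as aromatic (benzofuran).
The 6-membered ring with one nitrogen is fully conjugated (every ring atom contributes a p orbital); 3 ring double bonds give 6 π electrons. 6 = 4(1)+2, so it is aromatic (pyridine).
The 6-membered ring has a continuous p-orbital overlap around the ring; 3 ring double bonds give 6 π electrons. 6 = 4(1)+2, so it is aromatic (benzene ring).
The 5-membered ring with one oxygen has two sp³ carbons, so it is not fully conjugated — not aromatic (oxolane ring).
The second 5-membered ring with one oxygen is fully conjugated (every ring atom contributes a p orbital); 2 ring double bonds (4 π electrons) plus a heteroatom lone pair (2) give 6 π electrons. 6 = 4(1)+2, so it is aromatic (furan).
The 4-membered ring has only sp² ring atoms; a planar conformation would have a fully conjugated π system of 4 electrons. But 4 = 4(1), which is 4n not 4n+2, so it is not aromatic (cyclobutadiene) — cyclobutadiene is antiaromatic and distorts to a rectangle.
5 of the 7 rings are aromatic. Total: 5.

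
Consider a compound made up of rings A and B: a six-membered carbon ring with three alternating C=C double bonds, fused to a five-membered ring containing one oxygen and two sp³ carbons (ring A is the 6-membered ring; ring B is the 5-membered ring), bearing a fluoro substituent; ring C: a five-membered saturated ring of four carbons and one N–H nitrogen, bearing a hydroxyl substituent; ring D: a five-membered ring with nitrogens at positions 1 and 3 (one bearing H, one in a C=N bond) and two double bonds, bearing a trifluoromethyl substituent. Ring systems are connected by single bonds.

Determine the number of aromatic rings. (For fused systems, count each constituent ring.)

2

Ring A is planar and fully conjugated; 3 ring double bonds give 6 π electrons. 6 = 4(1)+2, so ring A is aromatic (benzene ring).
Ring B has two sp³ carbons, so it is not fully conjugated — not aromatic (oxolane ring).
Ring C has only sp³ atoms, so it is not fully conjugated — not aromatic (pyrrolidine).
Ring D is fully conjugated (every ring atom contributes a p orbital); 2 ring double bonds (4 π electrons) plus a heteroatom lone pair (2) give 6 π electrons. Since 6 = 4n+2 (n=1), ring D is aromatic (imidazole).
Aromatic: A, D. Total: 2.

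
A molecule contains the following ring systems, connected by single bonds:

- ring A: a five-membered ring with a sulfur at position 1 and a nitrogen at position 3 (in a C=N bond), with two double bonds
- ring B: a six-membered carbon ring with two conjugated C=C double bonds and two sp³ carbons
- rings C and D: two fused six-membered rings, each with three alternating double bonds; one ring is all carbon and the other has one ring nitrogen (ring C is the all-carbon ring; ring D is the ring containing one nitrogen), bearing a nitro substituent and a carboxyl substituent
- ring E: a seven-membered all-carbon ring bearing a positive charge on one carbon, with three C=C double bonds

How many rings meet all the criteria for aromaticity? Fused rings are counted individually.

Ring A has a continuous p-orbital overlap around the ring; 2 ring double bonds (4 π electrons) plus a heteroatom lone pair (2) give 6 π electrons. Since 6 = 4n+2 (n=1), ring A is aromatic (thiazole).
Ring B has two sp³ carbons, so it is not fully conjugated — not aromatic (1,3-cyclohexadiene).
Rings C and D form a fused bicyclic system (with one nitrogen) with 10 sp² atoms and 10 π electrons from ring double bonds. 10 = 4(2)+2, so the system is aromatic and both rings count as aromatic (quinoline).
Ring E is fully conjugated (every ring atom contributes a p orbital); 3 ring double bonds (6 π electrons) plus the carbocation's empty p orbital (0, but keeps the ring conjugated) give 6 π electrons. 6 = 4(1)+2, so ring E is aromatic (tropylium cation).
Aromatic: A, C, D, E. Total: 4.

4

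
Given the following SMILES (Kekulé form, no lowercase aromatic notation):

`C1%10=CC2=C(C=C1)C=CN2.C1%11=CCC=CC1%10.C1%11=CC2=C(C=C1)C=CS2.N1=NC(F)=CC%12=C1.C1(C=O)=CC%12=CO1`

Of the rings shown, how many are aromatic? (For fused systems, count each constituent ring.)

6

The SMILES encodes a six-membered carbon ring with three alternating C=C double bonds, fused to a five-membered ring containing one N–H nitrogen and two C=C double bonds; a six-membered carbon ring with two isolated C=C double bonds and two sp³ carbons; a six-membered carbon ring with three alternating C=C double bonds, fused to a five-membered ring containing one sulfur and two C=C double bonds; a six-membered ring with two adjacent nitrogens and three alternating double bonds; a five-membered ring of four carbons and one oxygen, with two C=C double bonds.
The fused 6/5-membered bicyclic (with one N–H) is a single π system with 9 sp² atoms and 10 π electrons from ring double bonds plus a heteroatom lone pair. 10 = 4(2)+2, so the system is aromatic and both rings count as aromatic (indole).
The 6-membered ring has two sp³ carbons, so it is not fully conjugated — not aromatic (1,4-cyclohexadiene).
The fused 6/5-membered bicyclic (with one sulfur) is a single π system with 9 sp² atoms and 10 π electrons from ring double bonds plus a heteroatom lone pair. 10 = 4(2)+2, so the system is aromatic and both rings count as aromatic (benzothiophene).
The 6-membered ring with two nitrogens (1,2) is planar and fully conjugated; 3 ring double bonds give 6 π electrons. Since 6 = 4n+2 (n=1), it is aromatic (pyridazine).
The 5-membered ring with one oxygen is fully conjugated (every ring atom contributes a p orbital); 2 ring double bonds (4 π electrons) plus a heteroatom lone pair (2) give 6 π electrons. 6 = 4(1)+2, so it is aromatic (furan).
6 of the 7 rings are aromatic. Total: 6.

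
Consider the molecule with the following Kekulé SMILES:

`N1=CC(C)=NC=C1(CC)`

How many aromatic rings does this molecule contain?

1

The SMILES encodes a six-membered ring with nitrogens at positions 1 and 4 and three alternating double bonds.
The 6-membered ring with two nitrogens (1,4) is fully conjugated (every ring atom contributes a p orbital); 3 ring double bonds give 6 π electrons. Since 6 = 4n+2 (n=1), it is aromatic (pyrazine).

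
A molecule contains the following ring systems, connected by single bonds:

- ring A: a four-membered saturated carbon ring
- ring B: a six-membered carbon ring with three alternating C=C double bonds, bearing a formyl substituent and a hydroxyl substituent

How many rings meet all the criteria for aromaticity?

Ring A has only sp³ atoms, so it is not fully conjugated — not aromatic (cyclobutane).
Ring B has a continuous p-orbital overlap around the ring; 3 ring double bonds give 6 π electrons. That satisfies 4n+2 with n=1, so ring B is aromatic (benzene).
Aromatic: B. Total: 1.

1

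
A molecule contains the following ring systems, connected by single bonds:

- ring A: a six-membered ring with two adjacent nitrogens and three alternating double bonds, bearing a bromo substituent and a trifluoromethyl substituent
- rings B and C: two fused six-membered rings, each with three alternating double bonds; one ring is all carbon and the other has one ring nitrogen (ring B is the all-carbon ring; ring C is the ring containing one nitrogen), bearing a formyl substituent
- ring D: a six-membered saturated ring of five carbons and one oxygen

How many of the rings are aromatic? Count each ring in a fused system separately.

3

Ring A is planar and fully conjugated; 3 ring double bonds give 6 π electrons. 6 = 4(1)+2, so ring A is aromatic (pyridazine).
Rings B and C form a fused bicyclic system (with one nitrogen) with 10 sp² atoms and 10 π electrons from ring double bonds. 10 = 4(2)+2, so the system is aromatic and both rings count as aromatic (quinoline).
Ring D has only sp³ atoms, so it is not fully conjugated — not aromatic (tetrahydropyran).
Aromatic: A, B, C. Total: 3.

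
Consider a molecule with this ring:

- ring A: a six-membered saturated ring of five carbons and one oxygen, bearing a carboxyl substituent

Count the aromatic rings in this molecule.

Ring A has only sp³ atoms, so it is not fully conjugated — not aromatic (tetrahydropyran).

0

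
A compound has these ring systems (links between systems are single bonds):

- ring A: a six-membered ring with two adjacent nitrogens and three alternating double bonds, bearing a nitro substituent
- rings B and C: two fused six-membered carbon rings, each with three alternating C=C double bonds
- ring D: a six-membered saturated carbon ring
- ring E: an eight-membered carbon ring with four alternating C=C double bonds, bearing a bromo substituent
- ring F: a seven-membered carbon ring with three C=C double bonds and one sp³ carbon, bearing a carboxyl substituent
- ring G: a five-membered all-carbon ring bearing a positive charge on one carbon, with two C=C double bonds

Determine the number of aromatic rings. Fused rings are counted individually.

3

Ring A is planar and fully conjugated; 3 ring double bonds give 6 π electrons. 6 = 4(1)+2, so ring A is aromatic (pyridazine).
Rings B and C form a fused bicyclic system with 10 sp² atoms and 10 π electrons from ring double bonds. 10 = 4(2)+2, so the system is aromatic and both rings count as aromatic (naphthalene).
Ring D has only sp³ atoms, so it is not fully conjugated — not aromatic (cyclohexane).
Ring E has only sp² ring atoms; a planar conformation would have a fully conjugated π system of 8 electrons. But 8 = 4(2), which is 4n not 4n+2, so ring E is not aromatic (cyclooctatetraene) — cyclooctatetraene distorts into a non-planar tub to avoid antiaromaticity.
Ring F has one sp³ carbon, so it is not fully conjugated — not aromatic (cycloheptatriene).
Ring G has only sp² ring atoms; a planar conformation would have a fully conjugated π system of 4 electrons. But 4 = 4(1), which is 4n not 4n+2, so ring G is not aromatic (cyclopentadienyl cation).
Aromatic: A, B, C. Total: 3.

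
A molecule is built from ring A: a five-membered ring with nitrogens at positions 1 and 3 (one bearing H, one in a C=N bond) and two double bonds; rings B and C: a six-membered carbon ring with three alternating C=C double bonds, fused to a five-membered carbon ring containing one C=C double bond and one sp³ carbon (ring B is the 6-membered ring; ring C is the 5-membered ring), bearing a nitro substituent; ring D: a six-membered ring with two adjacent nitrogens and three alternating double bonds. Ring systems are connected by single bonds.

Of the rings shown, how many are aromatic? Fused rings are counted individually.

Ring A has a continuous p-orbital overlap around the ring; 2 ring double bonds (4 π electrons) plus a heteroatom lone pair (2) give 6 π electrons. 6 = 4(1)+2, so ring A is aromatic (imidazole).
Ring B is fully conjugated (every ring atom contributes a p orbital); 3 ring double bonds give 6 π electrons. Since 6 = 4n+2 (n=1), ring B is aromatic (benzene ring).
Ring C has one sp³ carbon, so it is not fully conjugated — not aromatic (cyclopentene ring).
Ring D has a continuous p-orbital overlap around the ring; 3 ring double bonds give 6 π electrons. Since 6 = 4n+2 (n=1), ring D is aromatic (pyridazine).
Aromatic: A, B, D. Total: 3.

3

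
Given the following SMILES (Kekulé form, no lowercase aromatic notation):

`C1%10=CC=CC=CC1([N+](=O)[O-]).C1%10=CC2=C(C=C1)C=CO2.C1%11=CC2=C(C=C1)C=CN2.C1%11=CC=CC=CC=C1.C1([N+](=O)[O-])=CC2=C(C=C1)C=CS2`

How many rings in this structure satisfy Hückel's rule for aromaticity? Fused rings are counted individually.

The SMILES encodes a seven-membered carbon ring with three C=C double bonds and one sp³ carbon; a six-membered carbon ring with three alternating C=C double bonds, fused to a five-membered ring containing one oxygen and two C=C double bonds; a six-membered carbon ring with three alternating C=C double bonds, fused to a five-membered ring containing one N–H nitrogen and two C=C double bonds; an eight-membered carbon ring with four alternating C=C double bonds; a six-membered carbon ring with three alternating C=C double bonds, fused to a five-membered ring containing one sulfur and two C=C double bonds.
The 7-membered ring has one sp³ carbon, so it is not fully conjugated — not aromatic (cycloheptatriene).
The fused 6/5-membered bicyclic (with one oxygen) is a single π system with 9 sp² atoms and 10 π electrons from ring double bonds plus a heteroatom lone pair. 10 = 4(2)+2, so the system is aromatic and both rings count as aromatic (benzofuran).
The fused 6/5-membered bicyclic (with one N–H) is a single π system with 9 sp² atoms and 10 π electrons from ring double bonds plus a heteroatom lone pair. 10 = 4(2)+2, so the system is aromatic and both rings count as aromatic (indole).
The 8-membered ring has only sp² ring atoms; a planar conformation would have a fully conjugated π system of 8 electrons. But 8 = 4(2), which is 4n not 4n+2, so it is not aromatic (cyclooctatetraene) — cyclooctatetraene distorts into a non-planar tub to avoid antiaromaticity.
The fused 6/5-membered bicyclic (with one sulfur) is a single π system with 9 sp² atoms and 10 π electrons from ring double bonds plus a heteroatom lone pair. 10 = 4(2)+2, so the system is aromatic and both rings count as aromatic (benzothiophene).
6 of the 8 rings are aromatic. Total: 6.

6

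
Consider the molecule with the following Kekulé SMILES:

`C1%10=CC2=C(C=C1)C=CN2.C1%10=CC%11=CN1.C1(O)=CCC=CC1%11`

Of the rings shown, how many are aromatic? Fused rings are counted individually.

The SMILES encodes a six-membered carbon ring with three alternating C=C double bonds, fused to a five-membered ring containing one N–H nitrogen and two C=C double bonds; a five-membered ring of four carbons and one nitrogen bearing a hydrogen, with two C=C double bonds; a six-membered carbon ring with two isolated C=C double bonds and two sp³ carbons.
The fused 6/5-membered bicyclic (with one N–H) is a single π system with 9 sp² atoms and 10 π electrons from ring double bonds plus a heteroatom lone pair. 10 = 4(2)+2, so the system is aromatic and both rings count as aromatic (indole).
The 5-membered ring with one N–H has a continuous p-orbital overlap around the ring; 2 ring double bonds (4 π electrons) plus a heteroatom lone pair (2) give 6 π electrons. 6 = 4(1)+2, so it is aromatic (pyrrole).
The 6-membered ring has two sp³ carbons, so it is not fully conjugated — not aromatic (1,4-cyclohexadiene).
3 of the 4 rings are aromatic. Total: 3.

3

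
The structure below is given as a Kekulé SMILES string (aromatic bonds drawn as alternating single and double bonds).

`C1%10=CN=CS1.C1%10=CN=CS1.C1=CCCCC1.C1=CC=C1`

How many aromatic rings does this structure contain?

2

The SMILES encodes a five-membered ring with a sulfur at position 1 and a nitrogen at position 3 (in a C=N bond), with two double bonds; a five-membered ring with a sulfur at position 1 and a nitrogen at position 3 (in a C=N bond), with two double bonds; a six-membered carbon ring with one C=C double bond; a four-membered carbon ring with two alternating C=C double bonds.
The 5-membered ring with one sulfur and one =N– is fully conjugated (every ring atom contributes a p orbital); 2 ring double bonds (4 π electrons) plus a heteroatom lone pair (2) give 6 π electrons. Since 6 = 4n+2 (n=1), it is aromatic (thiazole).
The second 5-membered ring with one sulfur and one =N– is planar and fully conjugated; 2 ring double bonds (4 π electrons) plus a heteroatom lone pair (2) give 6 π electrons. Since 6 = 4n+2 (n=1), it is aromatic (thiazole).
The 6-membered ring has four sp³ carbons, so it is not fully conjugated — not aromatic (cyclohexene).
The 4-membered ring has only sp² ring atoms; a planar conformation would have a fully conjugated π system of 4 electrons. But 4 = 4(1), which is 4n not 4n+2, so it is not aromatic (cyclobutadiene) — cyclobutadiene is antiaromatic and distorts to a rectangle.
2 of the 4 rings are aromatic. Total: 2.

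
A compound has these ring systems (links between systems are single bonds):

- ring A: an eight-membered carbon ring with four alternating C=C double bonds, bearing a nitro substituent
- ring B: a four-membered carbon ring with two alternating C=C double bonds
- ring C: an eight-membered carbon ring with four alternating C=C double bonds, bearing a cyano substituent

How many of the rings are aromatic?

Ring A has only sp² ring atoms; a planar conformation would have a fully conjugated π system of 8 electrons. But 8 = 4(2), which is 4n not 4n+2, so ring A is not aromatic (cyclooctatetraene) — cyclooctatetraene distorts into a non-planar tub to avoid antiaromaticity.
Ring B has only sp² ring atoms; a planar conformation would have a fully conjugated π system of 4 electrons. But 4 = 4(1), which is 4n not 4n+2, so ring B is not aromatic (cyclobutadiene) — cyclobutadiene is antiaromatic and distorts to a rectangle.
Ring C has only sp² ring atoms; a planar conformation would have a fully conjugated π system of 8 electrons. But 8 = 4(2), which is 4n not 4n+2, so ring C is not aromatic (cyclooctatetraene) — cyclooctatetraene distorts into a non-planar tub to avoid antiaromaticity.
No ring is aromatic. Total: 0.

0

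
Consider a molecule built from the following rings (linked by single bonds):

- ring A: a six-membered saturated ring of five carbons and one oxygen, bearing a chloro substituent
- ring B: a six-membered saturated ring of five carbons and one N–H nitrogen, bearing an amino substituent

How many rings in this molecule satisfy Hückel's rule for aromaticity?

0

Ring A has only sp³ atoms, so it is not fully conjugated — not aromatic (tetrahydropyran).
Ring B has only sp³ atoms, so it is not fully conjugated — not aromatic (piperidine).
No ring is aromatic. Total: 0.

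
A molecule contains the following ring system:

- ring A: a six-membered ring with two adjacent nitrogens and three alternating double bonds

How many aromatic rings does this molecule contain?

1

Ring A is fully conjugated (every ring atom contributes a p orbital); 3 ring double bonds give 6 π electrons. That satisfies 4n+2 with n=1, so ring A is aromatic (pyridazine).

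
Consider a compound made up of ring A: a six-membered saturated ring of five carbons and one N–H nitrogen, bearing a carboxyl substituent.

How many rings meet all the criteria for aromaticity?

Ring A has only sp³ atoms, so it is not fully conjugated — not aromatic (piperidine).

0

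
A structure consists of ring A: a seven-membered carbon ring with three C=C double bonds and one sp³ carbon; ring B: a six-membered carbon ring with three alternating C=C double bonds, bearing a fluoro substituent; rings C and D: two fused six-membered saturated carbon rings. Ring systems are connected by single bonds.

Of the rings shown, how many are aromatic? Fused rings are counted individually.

1

Ring A has one sp³ carbon, so it is not fully conjugated — not aromatic (cycloheptatriene).
Ring B is planar and fully conjugated; 3 ring double bonds give 6 π electrons. That satisfies 4n+2 with n=1, so ring B is aromatic (benzene).
Ring C has only sp³ atoms, so it is not fully conjugated — not aromatic (cyclohexane ring).
Ring D has only sp³ atoms, so it is not fully conjugated — not aromatic (cyclohexane ring).
Aromatic: B. Total: 1.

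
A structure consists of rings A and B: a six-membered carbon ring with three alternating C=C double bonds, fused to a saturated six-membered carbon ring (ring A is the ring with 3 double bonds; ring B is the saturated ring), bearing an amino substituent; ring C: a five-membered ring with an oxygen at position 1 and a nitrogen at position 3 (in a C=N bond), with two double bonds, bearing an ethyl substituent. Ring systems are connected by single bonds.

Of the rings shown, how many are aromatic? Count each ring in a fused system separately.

2

Ring A is fully conjugated (every ring atom contributes a p orbital); 3 ring double bonds give 6 π electrons. Since 6 = 4n+2 (n=1), ring A is aromatic (benzene ring).
Ring B has four sp³ carbons, so it is not fully conjugated — not aromatic (cyclohexane ring).
Ring C is planar and fully conjugated; 2 ring double bonds (4 π electrons) plus a heteroatom lone pair (2) give 6 π electrons. 6 = 4(1)+2, so ring C is aromatic (oxazole).
Aromatic: A, C. Total: 2.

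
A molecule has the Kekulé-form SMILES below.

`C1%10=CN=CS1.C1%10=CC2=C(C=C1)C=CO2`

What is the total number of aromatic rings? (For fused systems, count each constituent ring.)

The SMILES encodes a five-membered ring with a sulfur at position 1 and a nitrogen at position 3 (in a C=N bond), with two double bonds; a six-membered carbon ring with three alternating C=C double bonds, fused to a five-membered ring containing one oxygen and two C=C double bonds.
The 5-membered ring with one sulfur and one =N– has a continuous p-orbital overlap around the ring; 2 ring double bonds (4 π electrons) plus a heteroatom lone pair (2) give 6 π electrons. That satisfies 4n+2 with n=1, so it is aromatic (thiazole).
The fused 6/5-membered bicyclic (with one oxygen) is a single π system with 9 sp² atoms and 10 π electrons from ring double bonds plus a heteroatom lone pair. 10 = 4(2)+2, so the system is aromatic and both rings count as aromatic (benzofuran).
3 of the 3 rings are aromatic. Total: 3.

3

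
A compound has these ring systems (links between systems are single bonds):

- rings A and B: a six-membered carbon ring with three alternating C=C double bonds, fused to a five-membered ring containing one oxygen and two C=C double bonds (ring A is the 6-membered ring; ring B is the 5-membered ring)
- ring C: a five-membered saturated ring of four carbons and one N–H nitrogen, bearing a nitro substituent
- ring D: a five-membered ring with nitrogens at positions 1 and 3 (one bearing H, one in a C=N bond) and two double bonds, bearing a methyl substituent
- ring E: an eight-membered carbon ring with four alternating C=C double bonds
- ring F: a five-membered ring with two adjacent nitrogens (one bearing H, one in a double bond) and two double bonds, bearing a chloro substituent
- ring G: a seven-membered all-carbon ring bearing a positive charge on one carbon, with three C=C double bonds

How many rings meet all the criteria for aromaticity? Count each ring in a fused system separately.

Rings A and B form a fused bicyclic system (with one oxygen) with 9 sp² atoms and 10 π electrons from ring double bonds plus a heteroatom lone pair. 10 = 4(2)+2, so the system is aromatic and both rings count as aromatic (benzofuran).
Ring C has only sp³ atoms, so it is not fully conjugated — not aromatic (pyrrolidine).
Ring D is fully conjugated (every ring atom contributes a p orbital); 2 ring double bonds (4 π electrons) plus a heteroatom lone pair (2) give 6 π electrons. 6 = 4(1)+2, so ring D is aromatic (imidazole).
Ring E has only sp² ring atoms; a planar conformation would have a fully conjugated π system of 8 electrons. But 8 = 4(2), which is 4n not 4n+2, so ring E is not aromatic (cyclooctatetraene) — cyclooctatetraene distorts into a non-planar tub to avoid antiaromaticity.
Ring F is fully conjugated (every ring atom contributes a p orbital); 2 ring double bonds (4 π electrons) plus a heteroatom lone pair (2) give 6 π electrons. Since 6 = 4n+2 (n=1), ring F is aromatic (pyrazole).
Ring G is fully conjugated (every ring atom contributes a p orbital); 3 ring double bonds (6 π electrons) plus the carbocation's empty p orbital (0, but keeps the ring conjugated) give 6 π electrons. 6 = 4(1)+2, so ring G is aromatic (tropylium cation).
Aromatic: A, B, D, F, G. Total: 5.

5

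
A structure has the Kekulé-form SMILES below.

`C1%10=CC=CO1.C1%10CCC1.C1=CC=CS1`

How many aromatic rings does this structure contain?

The SMILES encodes a five-membered ring of four carbons and one oxygen, with two C=C double bonds; a four-membered saturated carbon ring; a five-membered ring of four carbons and one sulfur, with two C=C double bonds.
The 5-membered ring with one oxygen is planar and fully conjugated; 2 ring double bonds (4 π electrons) plus a heteroatom lone pair (2) give 6 π electrons. 6 = 4(1)+2, so it is aromatic (furan).
The 4-membered ring has only sp³ atoms, so it is not fully conjugated — not aromatic (cyclobutane).
The 5-membered ring with one sulfur is planar and fully conjugated; 2 ring double bonds (4 π electrons) plus a heteroatom lone pair (2) give 6 π electrons. 6 = 4(1)+2, so it is aromatic (thiophene).
2 of the 3 rings are aromatic. Total: 2.

2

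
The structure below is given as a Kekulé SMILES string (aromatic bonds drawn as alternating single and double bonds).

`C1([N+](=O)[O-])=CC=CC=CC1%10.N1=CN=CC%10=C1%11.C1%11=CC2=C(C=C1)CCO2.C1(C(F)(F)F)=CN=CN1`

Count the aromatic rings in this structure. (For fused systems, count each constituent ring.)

3

The SMILES encodes a seven-membered carbon ring with three C=C double bonds and one sp³ carbon; a six-membered ring with nitrogens at positions 1 and 3 and three alternating double bonds; a six-membered carbon ring with three alternating C=C double bonds, fused to a five-membered ring containing one oxygen and two sp³ carbons; a five-membered ring with nitrogens at positions 1 and 3 (one bearing H, one in a C=N bond) and two double bonds.
The 7-membered ring has one sp³ carbon, so it is not fully conjugated — not aromatic (cycloheptatriene).
The 6-membered ring with two nitrogens (1,3) is planar and fully conjugated; 3 ring double bonds give 6 π electrons. 6 = 4(1)+2, so it is aromatic (pyrimidine).
The 6-membered ring is fully conjugated (every ring atom contributes a p orbital); 3 ring double bonds give 6 π electrons. That satisfies 4n+2 with n=1, so it is aromatic (benzene ring).
The 5-membered ring with one oxygen has two sp³ carbons, so it is not fully conjugated — not aromatic (oxolane ring).
The 5-membered ring with two nitrogens (one N–H, one =N–) is planar and fully conjugated; 2 ring double bonds (4 π electrons) plus a heteroatom lone pair (2) give 6 π electrons. 6 = 4(1)+2, so it is aromatic (imidazole).
3 of the 5 rings are aromatic. Total: 3.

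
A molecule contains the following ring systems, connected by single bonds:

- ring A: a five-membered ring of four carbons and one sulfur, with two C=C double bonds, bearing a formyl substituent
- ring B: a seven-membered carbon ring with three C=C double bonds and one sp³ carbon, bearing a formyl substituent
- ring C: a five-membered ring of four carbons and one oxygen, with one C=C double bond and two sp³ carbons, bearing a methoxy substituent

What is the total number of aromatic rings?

1

Ring A has a continuous p-orbital overlap around the ring; 2 ring double bonds (4 π electrons) plus a heteroatom lone pair (2) give 6 π electrons. 6 = 4(1)+2, so ring A is aromatic (thiophene).
Ring B has one sp³ carbon, so it is not fully conjugated — not aromatic (cycloheptatriene).
Ring C has two sp³ carbons, so it is not fully conjugated — not aromatic (2,3-dihydrofuran).
Aromatic: A. Total: 1.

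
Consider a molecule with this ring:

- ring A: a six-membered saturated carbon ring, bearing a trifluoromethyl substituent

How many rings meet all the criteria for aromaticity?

0

Ring A has only sp³ atoms, so it is not fully conjugated — not aromatic (cyclohexane).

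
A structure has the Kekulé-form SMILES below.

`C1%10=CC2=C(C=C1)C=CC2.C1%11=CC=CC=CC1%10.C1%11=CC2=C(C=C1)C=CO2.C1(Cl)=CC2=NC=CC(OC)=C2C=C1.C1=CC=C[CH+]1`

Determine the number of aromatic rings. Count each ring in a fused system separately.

5

The SMILES encodes a six-membered carbon ring with three alternating C=C double bonds, fused to a five-membered carbon ring containing one C=C double bond and one sp³ carbon; a seven-membered carbon ring with three C=C double bonds and one sp³ carbon; a six-membered carbon ring with three alternating C=C double bonds, fused to a five-membered ring containing one oxygen and two C=C double bonds; two fused six-membered rings, each with three alternating double bonds; one ring is all carbon and the other has one ring nitrogen; a five-membered all-carbon ring bearing a positive charge on one carbon, with two C=C double bonds.
The 6-membered ring has a continuous p-orbital overlap around the ring; 3 ring double bonds give 6 π electrons. 6 = 4(1)+2, so it is aromatic (benzene ring).
The 5-membered ring has one sp³ carbon, so it is not fully conjugated — not aromatic (cyclopentene ring).
The 7-membered ring has one sp³ carbon, so it is not fully conjugated — not aromatic (cycloheptatriene).
The fused 6/5-membered bicyclic (with one oxygen) is a single π system with 9 sp² atoms and 10 π electrons from ring double bonds plus a heteroatom lone pair. 10 = 4(2)+2, so the system is aromatic and both rings count as aromatic (benzofuran).
The fused 6/6-membered bicyclic (with one nitrogen) is a single π system with 10 sp² atoms and 10 π electrons from ring double bonds. 10 = 4(2)+2, so the system is aromatic and both rings count as aromatic (quinoline).
The second 5-membered ring has only sp² ring atoms; a planar conformation would have a fully conjugated π system of 4 electrons. But 4 = 4(1), which is 4n not 4n+2, so it is not aromatic (cyclopentadienyl cation).
5 of the 8 rings are aromatic. Total: 5.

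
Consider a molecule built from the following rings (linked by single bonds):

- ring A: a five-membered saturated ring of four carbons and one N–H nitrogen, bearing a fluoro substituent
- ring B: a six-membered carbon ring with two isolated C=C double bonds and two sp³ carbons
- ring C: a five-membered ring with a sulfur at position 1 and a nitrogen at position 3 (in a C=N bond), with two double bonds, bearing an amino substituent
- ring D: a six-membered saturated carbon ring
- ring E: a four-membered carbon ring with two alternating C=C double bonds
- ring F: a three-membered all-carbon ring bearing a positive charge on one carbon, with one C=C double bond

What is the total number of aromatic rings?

Ring A has only sp³ atoms, so it is not fully conjugated — not aromatic (pyrrolidine).
Ring B has two sp³ carbons, so it is not fully conjugated — not aromatic (1,4-cyclohexadiene).
Ring C is fully conjugated (every ring atom contributes a p orbital); 2 ring double bonds (4 π electrons) plus a heteroatom lone pair (2) give 6 π electrons. Since 6 = 4n+2 (n=1), ring C is aromatic (thiazole).
Ring D has only sp³ atoms, so it is not fully conjugated — not aromatic (cyclohexane).
Ring E has only sp² ring atoms; a planar conformation would have a fully conjugated π system of 4 electrons. But 4 = 4(1), which is 4n not 4n+2, so ring E is not aromatic (cyclobutadiene) — cyclobutadiene is antiaromatic and distorts to a rectangle.
Ring F is fully conjugated (every ring atom contributes a p orbital); 1 ring double bond (2 π electrons) plus the carbocation's empty p orbital (0, but keeps the ring conjugated) give 2 π electrons. 2 = 4(0)+2, so ring F is aromatic (cyclopropenyl cation).
Aromatic: C, F. Total: 2.

2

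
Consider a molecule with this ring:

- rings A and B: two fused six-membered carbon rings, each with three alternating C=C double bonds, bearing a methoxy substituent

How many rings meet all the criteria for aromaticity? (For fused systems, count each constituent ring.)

Rings A and B form a fused bicyclic system with 10 sp² atoms and 10 π electrons from ring double bonds. 10 = 4(2)+2, so the system is aromatic and both rings count as aromatic (naphthalene).
Aromatic: A, B. Total: 2.

2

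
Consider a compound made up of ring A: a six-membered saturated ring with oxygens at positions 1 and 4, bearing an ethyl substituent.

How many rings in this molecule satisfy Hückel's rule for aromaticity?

0

Ring A has only sp³ atoms, so it is not fully conjugated — not aromatic (1,4-dioxane).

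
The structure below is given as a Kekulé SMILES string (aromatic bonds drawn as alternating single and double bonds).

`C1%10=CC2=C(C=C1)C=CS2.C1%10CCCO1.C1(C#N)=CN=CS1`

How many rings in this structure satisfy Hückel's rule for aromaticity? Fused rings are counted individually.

3

The SMILES encodes a six-membered carbon ring with three alternating C=C double bonds, fused to a five-membered ring containing one sulfur and two C=C double bonds; a five-membered saturated ring of four carbons and one oxygen; a five-membered ring with a sulfur at position 1 and a nitrogen at position 3 (in a C=N bond), with two double bonds.
The fused 6/5-membered bicyclic (with one sulfur) is a single π system with 9 sp² atoms and 10 π electrons from ring double bonds plus a heteroatom lone pair. 10 = 4(2)+2, so the system is aromatic and both rings count as aromatic (benzothiophene).
The 5-membered ring with one oxygen has only sp³ atoms, so it is not fully conjugated — not aromatic (tetrahydrofuran).
The 5-membered ring with one sulfur and one =N– is fully conjugated (every ring atom contributes a p orbital); 2 ring double bonds (4 π electrons) plus a heteroatom lone pair (2) give 6 π electrons. Since 6 = 4n+2 (n=1), it is aromatic (thiazole).
3 of the 4 rings are aromatic. Total: 3.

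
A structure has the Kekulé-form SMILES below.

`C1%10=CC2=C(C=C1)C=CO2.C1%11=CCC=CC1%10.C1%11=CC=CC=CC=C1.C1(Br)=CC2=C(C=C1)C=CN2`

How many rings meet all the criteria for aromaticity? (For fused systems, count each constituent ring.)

The SMILES encodes a six-membered carbon ring with three alternating C=C double bonds, fused to a five-membered ring containing one oxygen and two C=C double bonds; a six-membered carbon ring with two isolated C=C double bonds and two sp³ carbons; an eight-membered carbon ring with four alternating C=C double bonds; a six-membered carbon ring with three alternating C=C double bonds, fused to a five-membered ring containing one N–H nitrogen and two C=C double bonds.
The fused 6/5-membered bicyclic (with one oxygen) is a single π system with 9 sp² atoms and 10 π electrons from ring double bonds plus a heteroatom lone pair. 10 = 4(2)+2, so the system is aromatic and both rings count as aromatic (benzofuran).
The 6-membered ring has two sp³ carbons, so it is not fully conjugated — not aromatic (1,4-cyclohexadiene).
The 8-membered ring has only sp² ring atoms; a planar conformation would have a fully conjugated π system of 8 electrons. But 8 = 4(2), which is 4n not 4n+2, so it is not aromatic (cyclooctatetraene) — cyclooctatetraene distorts into a non-planar tub to avoid antiaromaticity.
The fused 6/5-membered bicyclic (with one N–H) is a single π system with 9 sp² atoms and 10 π electrons from ring double bonds plus a heteroatom lone pair. 10 = 4(2)+2, so the system is aromatic and both rings count as aromatic (indole).
4 of the 6 rings are aromatic. Total: 4.

4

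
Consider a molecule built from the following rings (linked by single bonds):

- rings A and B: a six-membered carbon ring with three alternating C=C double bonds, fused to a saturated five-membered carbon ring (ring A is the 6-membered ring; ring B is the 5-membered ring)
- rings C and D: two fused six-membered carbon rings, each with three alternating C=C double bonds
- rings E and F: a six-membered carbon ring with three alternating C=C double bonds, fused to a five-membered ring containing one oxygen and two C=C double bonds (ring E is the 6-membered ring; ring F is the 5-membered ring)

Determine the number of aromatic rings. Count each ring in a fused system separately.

Ring A is planar and fully conjugated; 3 ring double bonds give 6 π electrons. Since 6 = 4n+2 (n=1), ring A is aromatic (benzene ring).
Ring B has three sp³ carbons, so it is not fully conjugated — not aromatic (cyclopentane ring).
Rings C and D form a fused bicyclic system with 10 sp² atoms and 10 π electrons from ring double bonds. 10 = 4(2)+2, so the system is aromatic and both rings count as aromatic (naphthalene).
Rings E and F form a fused bicyclic system (with one oxygen) with 9 sp² atoms and 10 π electrons from ring double bonds plus a heteroatom lone pair. 10 = 4(2)+2, so the system is aromatic and both rings count as aromatic (benzofuran).
Aromatic: A, C, D, E, F. Total: 5.

5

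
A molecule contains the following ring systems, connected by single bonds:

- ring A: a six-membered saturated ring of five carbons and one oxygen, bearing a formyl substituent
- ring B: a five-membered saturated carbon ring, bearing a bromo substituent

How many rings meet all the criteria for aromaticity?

0

Ring A has only sp³ atoms, so it is not fully conjugated — not aromatic (tetrahydropyran).
Ring B has only sp³ atoms, so it is not fully conjugated — not aromatic (cyclopentane).
No ring is aromatic. Total: 0.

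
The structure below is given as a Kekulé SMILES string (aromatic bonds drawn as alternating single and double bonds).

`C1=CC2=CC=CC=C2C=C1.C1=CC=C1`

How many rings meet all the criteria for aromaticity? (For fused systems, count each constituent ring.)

The SMILES encodes two fused six-membered carbon rings, each with three alternating C=C double bonds; a four-membered carbon ring with two alternating C=C double bonds.
The fused 6/6-membered bicyclic is a single π system with 10 sp² atoms and 10 π electrons from ring double bonds. 10 = 4(2)+2, so the system is aromatic and both rings count as aromatic (naphthalene).
The 4-membered ring has only sp² ring atoms; a planar conformation would have a fully conjugated π system of 4 electrons. But 4 = 4(1), which is 4n not 4n+2, so it is not aromatic (cyclobutadiene) — cyclobutadiene is antiaromatic and distorts to a rectangle.
2 of the 3 rings are aromatic. Total: 2.

2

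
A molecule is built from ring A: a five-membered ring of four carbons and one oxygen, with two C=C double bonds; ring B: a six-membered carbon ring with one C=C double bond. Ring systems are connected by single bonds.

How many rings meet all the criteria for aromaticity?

1

Ring A is planar and fully conjugated; 2 ring double bonds (4 π electrons) plus a heteroatom lone pair (2) give 6 π electrons. 6 = 4(1)+2, so ring A is aromatic (furan).
Ring B has four sp³ carbons, so it is not fully conjugated — not aromatic (cyclohexene).
Aromatic: A. Total: 1.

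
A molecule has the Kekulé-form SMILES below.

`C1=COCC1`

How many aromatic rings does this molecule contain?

0

The SMILES encodes a five-membered ring of four carbons and one oxygen, with one C=C double bond and two sp³ carbons.
The 5-membered ring with one oxygen has two sp³ carbons, so it is not fully conjugated — not aromatic (2,3-dihydrofuran).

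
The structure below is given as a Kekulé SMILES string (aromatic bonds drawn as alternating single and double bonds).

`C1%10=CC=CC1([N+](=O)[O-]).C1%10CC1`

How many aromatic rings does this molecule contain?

The SMILES encodes a five-membered carbon ring with two conjugated C=C double bonds and one sp³ carbon; a three-membered saturated carbon ring.
The 5-membered ring has one sp³ carbon, so it is not fully conjugated — not aromatic (cyclopentadiene).
The 3-membered ring has only sp³ atoms, so it is not fully conjugated — not aromatic (cyclopropane).
None of the rings are aromatic. Total: 0.

0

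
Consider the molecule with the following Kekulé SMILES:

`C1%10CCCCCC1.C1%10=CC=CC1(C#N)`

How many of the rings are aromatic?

0

The SMILES encodes a seven-membered saturated carbon ring; a five-membered carbon ring with two conjugated C=C double bonds and one sp³ carbon.
The 7-membered ring has only sp³ atoms, so it is not fully conjugated — not aromatic (cycloheptane).
The 5-membered ring has one sp³ carbon, so it is not fully conjugated — not aromatic (cyclopentadiene).
None of the rings are aromatic. Total: 0.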